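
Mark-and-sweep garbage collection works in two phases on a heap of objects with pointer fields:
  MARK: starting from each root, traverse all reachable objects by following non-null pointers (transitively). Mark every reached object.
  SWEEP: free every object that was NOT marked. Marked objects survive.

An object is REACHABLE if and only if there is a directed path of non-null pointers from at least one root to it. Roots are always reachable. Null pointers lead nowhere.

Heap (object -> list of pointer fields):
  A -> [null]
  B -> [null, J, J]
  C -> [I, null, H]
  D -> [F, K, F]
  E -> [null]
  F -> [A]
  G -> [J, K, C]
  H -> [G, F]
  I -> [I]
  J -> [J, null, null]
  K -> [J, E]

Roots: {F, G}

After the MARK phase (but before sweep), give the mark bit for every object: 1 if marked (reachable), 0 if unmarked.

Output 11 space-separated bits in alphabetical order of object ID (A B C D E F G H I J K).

Answer: 1 0 1 0 1 1 1 1 1 1 1

Derivation:
Roots: F G
Mark F: refs=A, marked=F
Mark G: refs=J K C, marked=F G
Mark A: refs=null, marked=A F G
Mark J: refs=J null null, marked=A F G J
Mark K: refs=J E, marked=A F G J K
Mark C: refs=I null H, marked=A C F G J K
Mark E: refs=null, marked=A C E F G J K
Mark I: refs=I, marked=A C E F G I J K
Mark H: refs=G F, marked=A C E F G H I J K
Unmarked (collected): B D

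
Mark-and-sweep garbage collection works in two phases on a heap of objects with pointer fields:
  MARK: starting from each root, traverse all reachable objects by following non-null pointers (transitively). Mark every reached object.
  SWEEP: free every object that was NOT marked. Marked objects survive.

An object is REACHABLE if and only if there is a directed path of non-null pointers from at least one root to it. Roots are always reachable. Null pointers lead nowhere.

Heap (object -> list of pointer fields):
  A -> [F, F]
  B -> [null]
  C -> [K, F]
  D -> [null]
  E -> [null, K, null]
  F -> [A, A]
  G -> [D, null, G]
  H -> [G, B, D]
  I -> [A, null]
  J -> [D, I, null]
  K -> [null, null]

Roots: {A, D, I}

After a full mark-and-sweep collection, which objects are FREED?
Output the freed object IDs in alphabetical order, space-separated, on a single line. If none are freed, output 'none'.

Roots: A D I
Mark A: refs=F F, marked=A
Mark D: refs=null, marked=A D
Mark I: refs=A null, marked=A D I
Mark F: refs=A A, marked=A D F I
Unmarked (collected): B C E G H J K

Answer: B C E G H J K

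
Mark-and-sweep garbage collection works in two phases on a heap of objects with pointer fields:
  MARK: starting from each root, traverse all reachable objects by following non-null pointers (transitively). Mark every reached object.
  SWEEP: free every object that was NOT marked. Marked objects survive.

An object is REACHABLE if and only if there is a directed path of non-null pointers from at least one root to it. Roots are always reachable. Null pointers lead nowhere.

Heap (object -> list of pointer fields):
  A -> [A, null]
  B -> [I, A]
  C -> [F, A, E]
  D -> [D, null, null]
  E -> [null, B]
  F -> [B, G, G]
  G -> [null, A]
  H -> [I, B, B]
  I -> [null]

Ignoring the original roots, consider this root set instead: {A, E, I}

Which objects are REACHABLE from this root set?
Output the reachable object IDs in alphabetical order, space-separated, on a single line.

Answer: A B E I

Derivation:
Roots: A E I
Mark A: refs=A null, marked=A
Mark E: refs=null B, marked=A E
Mark I: refs=null, marked=A E I
Mark B: refs=I A, marked=A B E I
Unmarked (collected): C D F G H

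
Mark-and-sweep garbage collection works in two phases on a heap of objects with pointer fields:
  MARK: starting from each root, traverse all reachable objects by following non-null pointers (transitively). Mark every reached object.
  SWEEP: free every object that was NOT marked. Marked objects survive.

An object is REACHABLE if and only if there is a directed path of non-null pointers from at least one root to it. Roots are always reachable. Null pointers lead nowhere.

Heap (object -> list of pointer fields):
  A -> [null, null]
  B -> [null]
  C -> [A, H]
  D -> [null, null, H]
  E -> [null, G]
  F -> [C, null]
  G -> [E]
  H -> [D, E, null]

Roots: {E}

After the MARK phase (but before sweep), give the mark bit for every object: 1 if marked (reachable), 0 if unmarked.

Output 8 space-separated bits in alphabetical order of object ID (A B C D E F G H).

Roots: E
Mark E: refs=null G, marked=E
Mark G: refs=E, marked=E G
Unmarked (collected): A B C D F H

Answer: 0 0 0 0 1 0 1 0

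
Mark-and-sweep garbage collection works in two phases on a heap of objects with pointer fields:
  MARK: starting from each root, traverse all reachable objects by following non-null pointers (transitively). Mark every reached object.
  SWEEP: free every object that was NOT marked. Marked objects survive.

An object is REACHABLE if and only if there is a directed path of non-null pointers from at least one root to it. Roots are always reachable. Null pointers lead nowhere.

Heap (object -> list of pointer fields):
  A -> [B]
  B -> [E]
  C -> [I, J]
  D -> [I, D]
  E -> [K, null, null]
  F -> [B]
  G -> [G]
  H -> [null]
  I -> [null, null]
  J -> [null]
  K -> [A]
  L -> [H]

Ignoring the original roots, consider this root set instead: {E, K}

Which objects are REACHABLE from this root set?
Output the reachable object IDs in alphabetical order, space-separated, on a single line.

Roots: E K
Mark E: refs=K null null, marked=E
Mark K: refs=A, marked=E K
Mark A: refs=B, marked=A E K
Mark B: refs=E, marked=A B E K
Unmarked (collected): C D F G H I J L

Answer: A B E K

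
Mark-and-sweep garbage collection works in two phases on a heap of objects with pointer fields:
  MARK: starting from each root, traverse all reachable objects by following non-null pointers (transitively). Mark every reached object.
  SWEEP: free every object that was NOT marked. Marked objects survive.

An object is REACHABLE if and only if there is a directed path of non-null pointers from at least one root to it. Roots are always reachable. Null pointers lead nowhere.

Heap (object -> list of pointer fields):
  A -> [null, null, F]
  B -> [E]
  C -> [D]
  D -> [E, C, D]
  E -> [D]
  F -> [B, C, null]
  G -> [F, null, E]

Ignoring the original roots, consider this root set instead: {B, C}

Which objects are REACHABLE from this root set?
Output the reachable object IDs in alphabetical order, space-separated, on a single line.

Answer: B C D E

Derivation:
Roots: B C
Mark B: refs=E, marked=B
Mark C: refs=D, marked=B C
Mark E: refs=D, marked=B C E
Mark D: refs=E C D, marked=B C D E
Unmarked (collected): A F G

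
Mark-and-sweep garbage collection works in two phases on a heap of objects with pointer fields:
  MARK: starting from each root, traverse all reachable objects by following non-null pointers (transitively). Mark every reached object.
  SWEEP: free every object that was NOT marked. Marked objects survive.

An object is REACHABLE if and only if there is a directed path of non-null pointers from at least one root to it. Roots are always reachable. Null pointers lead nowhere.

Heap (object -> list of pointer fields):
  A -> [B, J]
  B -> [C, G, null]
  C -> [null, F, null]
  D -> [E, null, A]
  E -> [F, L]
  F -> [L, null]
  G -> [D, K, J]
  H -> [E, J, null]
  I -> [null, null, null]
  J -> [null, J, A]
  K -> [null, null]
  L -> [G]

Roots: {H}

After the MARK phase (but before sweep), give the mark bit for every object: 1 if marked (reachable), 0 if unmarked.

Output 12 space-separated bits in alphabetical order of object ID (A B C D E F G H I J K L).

Roots: H
Mark H: refs=E J null, marked=H
Mark E: refs=F L, marked=E H
Mark J: refs=null J A, marked=E H J
Mark F: refs=L null, marked=E F H J
Mark L: refs=G, marked=E F H J L
Mark A: refs=B J, marked=A E F H J L
Mark G: refs=D K J, marked=A E F G H J L
Mark B: refs=C G null, marked=A B E F G H J L
Mark D: refs=E null A, marked=A B D E F G H J L
Mark K: refs=null null, marked=A B D E F G H J K L
Mark C: refs=null F null, marked=A B C D E F G H J K L
Unmarked (collected): I

Answer: 1 1 1 1 1 1 1 1 0 1 1 1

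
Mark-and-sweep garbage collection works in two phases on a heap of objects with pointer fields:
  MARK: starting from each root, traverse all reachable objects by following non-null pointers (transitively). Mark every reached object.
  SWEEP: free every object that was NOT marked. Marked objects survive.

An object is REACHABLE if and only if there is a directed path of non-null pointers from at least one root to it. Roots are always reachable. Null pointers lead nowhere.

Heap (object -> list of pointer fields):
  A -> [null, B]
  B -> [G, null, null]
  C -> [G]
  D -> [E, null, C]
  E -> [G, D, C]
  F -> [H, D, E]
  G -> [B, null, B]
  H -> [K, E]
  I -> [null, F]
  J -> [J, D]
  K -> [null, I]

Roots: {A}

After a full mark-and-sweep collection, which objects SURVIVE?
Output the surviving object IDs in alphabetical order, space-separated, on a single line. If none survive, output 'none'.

Answer: A B G

Derivation:
Roots: A
Mark A: refs=null B, marked=A
Mark B: refs=G null null, marked=A B
Mark G: refs=B null B, marked=A B G
Unmarked (collected): C D E F H I J K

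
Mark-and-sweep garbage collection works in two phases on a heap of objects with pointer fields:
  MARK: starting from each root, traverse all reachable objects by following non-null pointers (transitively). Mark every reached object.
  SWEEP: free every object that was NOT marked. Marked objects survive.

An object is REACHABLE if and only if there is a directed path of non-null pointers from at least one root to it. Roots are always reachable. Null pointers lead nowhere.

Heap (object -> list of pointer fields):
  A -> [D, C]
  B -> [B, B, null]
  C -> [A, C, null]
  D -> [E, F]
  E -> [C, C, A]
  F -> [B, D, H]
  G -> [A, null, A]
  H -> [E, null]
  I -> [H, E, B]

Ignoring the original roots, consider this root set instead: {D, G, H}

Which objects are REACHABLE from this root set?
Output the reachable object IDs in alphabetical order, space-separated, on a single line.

Answer: A B C D E F G H

Derivation:
Roots: D G H
Mark D: refs=E F, marked=D
Mark G: refs=A null A, marked=D G
Mark H: refs=E null, marked=D G H
Mark E: refs=C C A, marked=D E G H
Mark F: refs=B D H, marked=D E F G H
Mark A: refs=D C, marked=A D E F G H
Mark C: refs=A C null, marked=A C D E F G H
Mark B: refs=B B null, marked=A B C D E F G H
Unmarked (collected): I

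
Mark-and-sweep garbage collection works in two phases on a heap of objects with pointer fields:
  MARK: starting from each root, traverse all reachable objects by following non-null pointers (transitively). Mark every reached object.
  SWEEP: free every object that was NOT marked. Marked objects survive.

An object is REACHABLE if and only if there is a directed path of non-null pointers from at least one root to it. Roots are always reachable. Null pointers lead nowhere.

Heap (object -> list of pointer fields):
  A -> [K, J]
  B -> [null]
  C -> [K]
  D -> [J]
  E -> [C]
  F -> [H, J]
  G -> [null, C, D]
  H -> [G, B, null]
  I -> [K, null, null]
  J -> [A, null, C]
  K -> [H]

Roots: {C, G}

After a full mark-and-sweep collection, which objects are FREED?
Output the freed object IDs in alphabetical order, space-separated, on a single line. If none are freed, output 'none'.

Answer: E F I

Derivation:
Roots: C G
Mark C: refs=K, marked=C
Mark G: refs=null C D, marked=C G
Mark K: refs=H, marked=C G K
Mark D: refs=J, marked=C D G K
Mark H: refs=G B null, marked=C D G H K
Mark J: refs=A null C, marked=C D G H J K
Mark B: refs=null, marked=B C D G H J K
Mark A: refs=K J, marked=A B C D G H J K
Unmarked (collected): E F I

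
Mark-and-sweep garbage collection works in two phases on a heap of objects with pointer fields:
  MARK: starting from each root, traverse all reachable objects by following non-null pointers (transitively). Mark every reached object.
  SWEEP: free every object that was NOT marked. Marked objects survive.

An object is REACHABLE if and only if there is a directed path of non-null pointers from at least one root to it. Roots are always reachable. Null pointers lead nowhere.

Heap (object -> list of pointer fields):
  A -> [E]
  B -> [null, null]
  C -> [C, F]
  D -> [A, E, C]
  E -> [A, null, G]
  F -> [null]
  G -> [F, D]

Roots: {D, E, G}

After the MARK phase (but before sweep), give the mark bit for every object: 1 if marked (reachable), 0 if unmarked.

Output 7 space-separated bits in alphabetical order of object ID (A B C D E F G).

Answer: 1 0 1 1 1 1 1

Derivation:
Roots: D E G
Mark D: refs=A E C, marked=D
Mark E: refs=A null G, marked=D E
Mark G: refs=F D, marked=D E G
Mark A: refs=E, marked=A D E G
Mark C: refs=C F, marked=A C D E G
Mark F: refs=null, marked=A C D E F G
Unmarked (collected): B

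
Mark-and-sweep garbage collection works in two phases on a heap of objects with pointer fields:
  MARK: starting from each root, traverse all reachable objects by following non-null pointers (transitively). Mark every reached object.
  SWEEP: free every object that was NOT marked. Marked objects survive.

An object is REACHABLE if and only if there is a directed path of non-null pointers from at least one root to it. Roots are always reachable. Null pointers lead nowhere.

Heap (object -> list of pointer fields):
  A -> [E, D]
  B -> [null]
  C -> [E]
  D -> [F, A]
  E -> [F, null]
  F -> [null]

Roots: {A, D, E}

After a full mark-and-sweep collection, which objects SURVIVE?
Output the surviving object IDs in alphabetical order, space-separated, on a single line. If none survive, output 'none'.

Answer: A D E F

Derivation:
Roots: A D E
Mark A: refs=E D, marked=A
Mark D: refs=F A, marked=A D
Mark E: refs=F null, marked=A D E
Mark F: refs=null, marked=A D E F
Unmarked (collected): B C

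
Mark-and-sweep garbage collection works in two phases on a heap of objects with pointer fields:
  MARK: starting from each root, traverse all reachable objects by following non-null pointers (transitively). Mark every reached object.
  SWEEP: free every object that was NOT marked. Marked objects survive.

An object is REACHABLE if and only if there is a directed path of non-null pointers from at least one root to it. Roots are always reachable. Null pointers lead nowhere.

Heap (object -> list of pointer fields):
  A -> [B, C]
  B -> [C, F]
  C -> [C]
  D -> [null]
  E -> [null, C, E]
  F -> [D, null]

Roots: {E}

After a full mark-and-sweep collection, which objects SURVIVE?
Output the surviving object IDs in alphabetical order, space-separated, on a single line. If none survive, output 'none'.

Answer: C E

Derivation:
Roots: E
Mark E: refs=null C E, marked=E
Mark C: refs=C, marked=C E
Unmarked (collected): A B D F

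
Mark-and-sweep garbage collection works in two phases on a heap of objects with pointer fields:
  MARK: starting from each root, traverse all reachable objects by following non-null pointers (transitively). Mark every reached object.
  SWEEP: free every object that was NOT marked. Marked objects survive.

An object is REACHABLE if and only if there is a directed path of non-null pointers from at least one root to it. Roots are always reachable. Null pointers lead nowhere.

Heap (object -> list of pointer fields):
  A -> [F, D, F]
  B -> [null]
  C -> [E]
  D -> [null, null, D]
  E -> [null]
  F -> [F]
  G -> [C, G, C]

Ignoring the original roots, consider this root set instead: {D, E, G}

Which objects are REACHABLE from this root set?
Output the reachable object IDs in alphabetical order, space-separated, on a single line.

Answer: C D E G

Derivation:
Roots: D E G
Mark D: refs=null null D, marked=D
Mark E: refs=null, marked=D E
Mark G: refs=C G C, marked=D E G
Mark C: refs=E, marked=C D E G
Unmarked (collected): A B F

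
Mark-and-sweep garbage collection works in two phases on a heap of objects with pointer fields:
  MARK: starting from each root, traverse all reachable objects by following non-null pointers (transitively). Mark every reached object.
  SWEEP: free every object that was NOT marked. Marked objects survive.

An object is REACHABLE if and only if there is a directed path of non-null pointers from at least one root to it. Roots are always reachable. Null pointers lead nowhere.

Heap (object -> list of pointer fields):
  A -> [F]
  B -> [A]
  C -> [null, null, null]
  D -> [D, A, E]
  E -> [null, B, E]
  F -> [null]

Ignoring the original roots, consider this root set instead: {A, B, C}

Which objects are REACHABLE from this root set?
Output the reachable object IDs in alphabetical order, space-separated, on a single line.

Answer: A B C F

Derivation:
Roots: A B C
Mark A: refs=F, marked=A
Mark B: refs=A, marked=A B
Mark C: refs=null null null, marked=A B C
Mark F: refs=null, marked=A B C F
Unmarked (collected): D E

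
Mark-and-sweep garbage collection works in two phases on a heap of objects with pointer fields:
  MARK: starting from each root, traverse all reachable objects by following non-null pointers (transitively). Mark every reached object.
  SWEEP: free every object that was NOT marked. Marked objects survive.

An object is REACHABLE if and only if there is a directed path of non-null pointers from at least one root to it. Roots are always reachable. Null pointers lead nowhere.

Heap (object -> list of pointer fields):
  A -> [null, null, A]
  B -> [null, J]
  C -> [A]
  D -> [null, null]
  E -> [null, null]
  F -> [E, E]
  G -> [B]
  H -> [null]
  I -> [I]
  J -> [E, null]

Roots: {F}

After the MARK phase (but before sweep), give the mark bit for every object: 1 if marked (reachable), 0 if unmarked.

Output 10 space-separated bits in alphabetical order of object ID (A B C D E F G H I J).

Roots: F
Mark F: refs=E E, marked=F
Mark E: refs=null null, marked=E F
Unmarked (collected): A B C D G H I J

Answer: 0 0 0 0 1 1 0 0 0 0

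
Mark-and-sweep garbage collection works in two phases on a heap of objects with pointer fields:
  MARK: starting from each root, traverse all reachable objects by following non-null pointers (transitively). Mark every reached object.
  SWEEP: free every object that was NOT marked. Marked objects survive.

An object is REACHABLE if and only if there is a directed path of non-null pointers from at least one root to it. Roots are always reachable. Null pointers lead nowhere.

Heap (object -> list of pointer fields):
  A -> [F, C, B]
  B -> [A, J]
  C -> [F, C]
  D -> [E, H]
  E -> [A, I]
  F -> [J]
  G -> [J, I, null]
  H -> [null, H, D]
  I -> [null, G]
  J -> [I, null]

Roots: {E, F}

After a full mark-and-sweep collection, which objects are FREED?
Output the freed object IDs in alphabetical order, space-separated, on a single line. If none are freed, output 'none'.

Roots: E F
Mark E: refs=A I, marked=E
Mark F: refs=J, marked=E F
Mark A: refs=F C B, marked=A E F
Mark I: refs=null G, marked=A E F I
Mark J: refs=I null, marked=A E F I J
Mark C: refs=F C, marked=A C E F I J
Mark B: refs=A J, marked=A B C E F I J
Mark G: refs=J I null, marked=A B C E F G I J
Unmarked (collected): D H

Answer: D H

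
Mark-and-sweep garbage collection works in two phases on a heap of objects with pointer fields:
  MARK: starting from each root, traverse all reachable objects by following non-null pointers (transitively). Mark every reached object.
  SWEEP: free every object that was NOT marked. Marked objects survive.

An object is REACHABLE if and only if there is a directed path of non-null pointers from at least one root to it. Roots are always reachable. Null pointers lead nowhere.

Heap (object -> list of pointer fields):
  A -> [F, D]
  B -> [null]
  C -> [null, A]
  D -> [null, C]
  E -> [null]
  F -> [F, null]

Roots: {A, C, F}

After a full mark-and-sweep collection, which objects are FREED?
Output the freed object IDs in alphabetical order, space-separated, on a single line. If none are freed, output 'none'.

Answer: B E

Derivation:
Roots: A C F
Mark A: refs=F D, marked=A
Mark C: refs=null A, marked=A C
Mark F: refs=F null, marked=A C F
Mark D: refs=null C, marked=A C D F
Unmarked (collected): B E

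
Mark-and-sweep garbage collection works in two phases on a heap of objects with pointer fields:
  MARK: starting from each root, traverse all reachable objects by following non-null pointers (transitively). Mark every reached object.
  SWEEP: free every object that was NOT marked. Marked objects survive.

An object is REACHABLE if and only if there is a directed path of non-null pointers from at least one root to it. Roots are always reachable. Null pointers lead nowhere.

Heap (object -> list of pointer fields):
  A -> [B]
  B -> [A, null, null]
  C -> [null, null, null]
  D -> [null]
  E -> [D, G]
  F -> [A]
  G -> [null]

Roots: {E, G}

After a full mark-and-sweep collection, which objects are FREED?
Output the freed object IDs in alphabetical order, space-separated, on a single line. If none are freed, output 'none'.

Answer: A B C F

Derivation:
Roots: E G
Mark E: refs=D G, marked=E
Mark G: refs=null, marked=E G
Mark D: refs=null, marked=D E G
Unmarked (collected): A B C F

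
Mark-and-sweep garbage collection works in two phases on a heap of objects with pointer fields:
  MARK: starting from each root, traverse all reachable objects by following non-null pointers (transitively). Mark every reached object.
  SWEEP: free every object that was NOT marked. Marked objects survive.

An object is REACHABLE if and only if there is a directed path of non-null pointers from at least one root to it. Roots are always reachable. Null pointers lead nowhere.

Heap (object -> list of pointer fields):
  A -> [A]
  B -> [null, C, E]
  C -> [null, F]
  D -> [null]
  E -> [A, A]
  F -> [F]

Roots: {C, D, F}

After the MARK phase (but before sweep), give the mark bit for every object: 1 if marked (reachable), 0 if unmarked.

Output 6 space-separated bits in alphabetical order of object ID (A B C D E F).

Answer: 0 0 1 1 0 1

Derivation:
Roots: C D F
Mark C: refs=null F, marked=C
Mark D: refs=null, marked=C D
Mark F: refs=F, marked=C D F
Unmarked (collected): A B E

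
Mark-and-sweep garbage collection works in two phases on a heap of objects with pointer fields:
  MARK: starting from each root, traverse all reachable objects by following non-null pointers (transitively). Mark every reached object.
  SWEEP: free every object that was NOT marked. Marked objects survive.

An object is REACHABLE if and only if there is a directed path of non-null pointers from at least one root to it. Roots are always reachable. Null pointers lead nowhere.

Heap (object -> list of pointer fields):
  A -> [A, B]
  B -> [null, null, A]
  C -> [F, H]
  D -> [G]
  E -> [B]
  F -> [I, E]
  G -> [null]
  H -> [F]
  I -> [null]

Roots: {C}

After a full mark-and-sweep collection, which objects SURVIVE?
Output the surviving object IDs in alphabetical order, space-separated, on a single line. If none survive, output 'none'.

Roots: C
Mark C: refs=F H, marked=C
Mark F: refs=I E, marked=C F
Mark H: refs=F, marked=C F H
Mark I: refs=null, marked=C F H I
Mark E: refs=B, marked=C E F H I
Mark B: refs=null null A, marked=B C E F H I
Mark A: refs=A B, marked=A B C E F H I
Unmarked (collected): D G

Answer: A B C E F H I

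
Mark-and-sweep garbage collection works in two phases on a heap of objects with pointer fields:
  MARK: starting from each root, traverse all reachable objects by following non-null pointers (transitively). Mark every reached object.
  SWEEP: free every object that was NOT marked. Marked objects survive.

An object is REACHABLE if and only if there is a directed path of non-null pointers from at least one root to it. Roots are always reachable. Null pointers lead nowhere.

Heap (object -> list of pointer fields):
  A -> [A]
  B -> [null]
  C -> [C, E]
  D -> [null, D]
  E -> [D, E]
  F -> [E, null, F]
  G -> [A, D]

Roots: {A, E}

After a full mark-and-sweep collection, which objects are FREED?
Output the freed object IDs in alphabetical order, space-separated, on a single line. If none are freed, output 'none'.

Roots: A E
Mark A: refs=A, marked=A
Mark E: refs=D E, marked=A E
Mark D: refs=null D, marked=A D E
Unmarked (collected): B C F G

Answer: B C F G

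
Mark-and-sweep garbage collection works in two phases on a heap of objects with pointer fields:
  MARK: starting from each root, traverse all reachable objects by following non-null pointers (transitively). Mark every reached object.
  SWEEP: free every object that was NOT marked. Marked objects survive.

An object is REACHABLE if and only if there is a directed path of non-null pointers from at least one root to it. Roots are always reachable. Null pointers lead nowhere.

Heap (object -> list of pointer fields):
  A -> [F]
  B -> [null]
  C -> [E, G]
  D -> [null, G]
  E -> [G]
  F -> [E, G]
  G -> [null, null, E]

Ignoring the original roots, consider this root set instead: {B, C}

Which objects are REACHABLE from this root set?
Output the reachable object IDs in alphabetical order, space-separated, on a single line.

Roots: B C
Mark B: refs=null, marked=B
Mark C: refs=E G, marked=B C
Mark E: refs=G, marked=B C E
Mark G: refs=null null E, marked=B C E G
Unmarked (collected): A D F

Answer: B C E G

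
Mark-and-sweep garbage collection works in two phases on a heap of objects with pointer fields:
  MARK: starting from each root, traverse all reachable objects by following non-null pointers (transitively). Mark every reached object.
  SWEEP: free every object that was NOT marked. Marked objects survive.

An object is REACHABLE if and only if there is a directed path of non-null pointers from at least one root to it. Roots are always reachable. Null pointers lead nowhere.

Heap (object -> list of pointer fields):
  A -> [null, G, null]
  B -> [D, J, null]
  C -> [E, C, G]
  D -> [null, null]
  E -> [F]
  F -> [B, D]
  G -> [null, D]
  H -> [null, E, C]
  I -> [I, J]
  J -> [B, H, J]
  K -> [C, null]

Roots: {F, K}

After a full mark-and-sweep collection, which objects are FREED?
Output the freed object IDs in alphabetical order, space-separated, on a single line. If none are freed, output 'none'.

Answer: A I

Derivation:
Roots: F K
Mark F: refs=B D, marked=F
Mark K: refs=C null, marked=F K
Mark B: refs=D J null, marked=B F K
Mark D: refs=null null, marked=B D F K
Mark C: refs=E C G, marked=B C D F K
Mark J: refs=B H J, marked=B C D F J K
Mark E: refs=F, marked=B C D E F J K
Mark G: refs=null D, marked=B C D E F G J K
Mark H: refs=null E C, marked=B C D E F G H J K
Unmarked (collected): A I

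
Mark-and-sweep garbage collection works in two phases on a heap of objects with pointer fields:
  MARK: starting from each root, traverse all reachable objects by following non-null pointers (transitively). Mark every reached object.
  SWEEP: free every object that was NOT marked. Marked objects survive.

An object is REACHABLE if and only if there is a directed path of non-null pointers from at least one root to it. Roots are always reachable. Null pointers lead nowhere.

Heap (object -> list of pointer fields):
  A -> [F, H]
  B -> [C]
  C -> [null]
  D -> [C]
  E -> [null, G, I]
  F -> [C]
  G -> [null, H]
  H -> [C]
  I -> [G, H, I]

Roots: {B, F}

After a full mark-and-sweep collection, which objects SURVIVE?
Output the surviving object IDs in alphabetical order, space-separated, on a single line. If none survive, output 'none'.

Answer: B C F

Derivation:
Roots: B F
Mark B: refs=C, marked=B
Mark F: refs=C, marked=B F
Mark C: refs=null, marked=B C F
Unmarked (collected): A D E G H I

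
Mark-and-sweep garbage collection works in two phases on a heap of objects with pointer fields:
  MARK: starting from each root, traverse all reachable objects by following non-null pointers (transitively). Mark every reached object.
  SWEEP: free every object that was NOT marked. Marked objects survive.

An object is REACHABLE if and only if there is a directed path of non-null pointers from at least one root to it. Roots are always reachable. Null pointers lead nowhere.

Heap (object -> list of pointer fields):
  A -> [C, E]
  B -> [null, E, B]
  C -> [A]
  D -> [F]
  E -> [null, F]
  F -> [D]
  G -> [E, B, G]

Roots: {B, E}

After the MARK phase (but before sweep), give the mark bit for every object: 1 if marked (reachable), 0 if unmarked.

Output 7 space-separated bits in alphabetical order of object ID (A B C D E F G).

Roots: B E
Mark B: refs=null E B, marked=B
Mark E: refs=null F, marked=B E
Mark F: refs=D, marked=B E F
Mark D: refs=F, marked=B D E F
Unmarked (collected): A C G

Answer: 0 1 0 1 1 1 0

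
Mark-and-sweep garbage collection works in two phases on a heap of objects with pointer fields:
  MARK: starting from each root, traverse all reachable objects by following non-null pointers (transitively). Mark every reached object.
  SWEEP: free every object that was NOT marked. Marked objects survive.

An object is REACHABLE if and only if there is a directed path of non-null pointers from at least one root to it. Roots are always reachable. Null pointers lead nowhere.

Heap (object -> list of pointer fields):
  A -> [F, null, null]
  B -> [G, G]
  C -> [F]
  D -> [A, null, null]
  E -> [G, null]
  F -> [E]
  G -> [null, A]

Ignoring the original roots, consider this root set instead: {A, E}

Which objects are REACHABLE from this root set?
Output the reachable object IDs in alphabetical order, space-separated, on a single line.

Answer: A E F G

Derivation:
Roots: A E
Mark A: refs=F null null, marked=A
Mark E: refs=G null, marked=A E
Mark F: refs=E, marked=A E F
Mark G: refs=null A, marked=A E F G
Unmarked (collected): B C D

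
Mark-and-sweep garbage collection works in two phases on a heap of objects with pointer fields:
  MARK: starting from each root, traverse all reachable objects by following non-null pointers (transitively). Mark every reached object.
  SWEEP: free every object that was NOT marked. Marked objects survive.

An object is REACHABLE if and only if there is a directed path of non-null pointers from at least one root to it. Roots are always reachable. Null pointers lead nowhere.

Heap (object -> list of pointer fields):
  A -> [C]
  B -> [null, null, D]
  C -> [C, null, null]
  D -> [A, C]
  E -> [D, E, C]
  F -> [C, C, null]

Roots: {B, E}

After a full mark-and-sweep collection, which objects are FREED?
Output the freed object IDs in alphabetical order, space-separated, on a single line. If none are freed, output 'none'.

Answer: F

Derivation:
Roots: B E
Mark B: refs=null null D, marked=B
Mark E: refs=D E C, marked=B E
Mark D: refs=A C, marked=B D E
Mark C: refs=C null null, marked=B C D E
Mark A: refs=C, marked=A B C D E
Unmarked (collected): F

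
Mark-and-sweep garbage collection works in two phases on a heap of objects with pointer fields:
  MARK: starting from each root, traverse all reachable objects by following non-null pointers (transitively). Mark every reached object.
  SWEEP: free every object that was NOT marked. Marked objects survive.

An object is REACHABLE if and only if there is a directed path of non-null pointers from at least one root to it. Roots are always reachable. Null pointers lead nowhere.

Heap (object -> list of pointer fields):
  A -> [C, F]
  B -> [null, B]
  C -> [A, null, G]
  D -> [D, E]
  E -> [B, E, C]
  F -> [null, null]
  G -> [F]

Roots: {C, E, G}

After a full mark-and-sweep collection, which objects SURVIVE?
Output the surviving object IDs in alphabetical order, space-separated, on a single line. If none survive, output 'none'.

Roots: C E G
Mark C: refs=A null G, marked=C
Mark E: refs=B E C, marked=C E
Mark G: refs=F, marked=C E G
Mark A: refs=C F, marked=A C E G
Mark B: refs=null B, marked=A B C E G
Mark F: refs=null null, marked=A B C E F G
Unmarked (collected): D

Answer: A B C E F G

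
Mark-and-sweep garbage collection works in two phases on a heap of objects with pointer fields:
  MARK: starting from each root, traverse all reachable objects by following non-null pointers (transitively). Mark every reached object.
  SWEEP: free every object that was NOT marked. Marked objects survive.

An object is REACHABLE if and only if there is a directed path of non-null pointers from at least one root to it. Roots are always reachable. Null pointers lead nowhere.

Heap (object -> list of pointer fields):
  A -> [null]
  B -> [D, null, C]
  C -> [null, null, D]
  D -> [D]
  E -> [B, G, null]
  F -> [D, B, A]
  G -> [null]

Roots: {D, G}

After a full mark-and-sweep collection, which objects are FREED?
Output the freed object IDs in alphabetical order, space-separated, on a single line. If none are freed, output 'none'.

Roots: D G
Mark D: refs=D, marked=D
Mark G: refs=null, marked=D G
Unmarked (collected): A B C E F

Answer: A B C E F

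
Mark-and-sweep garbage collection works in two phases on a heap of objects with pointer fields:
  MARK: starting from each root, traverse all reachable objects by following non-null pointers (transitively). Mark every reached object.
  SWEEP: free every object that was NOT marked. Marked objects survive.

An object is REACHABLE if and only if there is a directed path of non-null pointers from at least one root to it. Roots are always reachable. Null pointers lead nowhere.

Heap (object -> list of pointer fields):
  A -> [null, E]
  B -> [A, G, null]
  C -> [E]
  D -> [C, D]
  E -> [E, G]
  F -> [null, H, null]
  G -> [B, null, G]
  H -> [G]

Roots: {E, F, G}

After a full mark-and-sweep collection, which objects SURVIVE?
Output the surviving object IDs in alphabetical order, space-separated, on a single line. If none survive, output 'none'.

Answer: A B E F G H

Derivation:
Roots: E F G
Mark E: refs=E G, marked=E
Mark F: refs=null H null, marked=E F
Mark G: refs=B null G, marked=E F G
Mark H: refs=G, marked=E F G H
Mark B: refs=A G null, marked=B E F G H
Mark A: refs=null E, marked=A B E F G H
Unmarked (collected): C D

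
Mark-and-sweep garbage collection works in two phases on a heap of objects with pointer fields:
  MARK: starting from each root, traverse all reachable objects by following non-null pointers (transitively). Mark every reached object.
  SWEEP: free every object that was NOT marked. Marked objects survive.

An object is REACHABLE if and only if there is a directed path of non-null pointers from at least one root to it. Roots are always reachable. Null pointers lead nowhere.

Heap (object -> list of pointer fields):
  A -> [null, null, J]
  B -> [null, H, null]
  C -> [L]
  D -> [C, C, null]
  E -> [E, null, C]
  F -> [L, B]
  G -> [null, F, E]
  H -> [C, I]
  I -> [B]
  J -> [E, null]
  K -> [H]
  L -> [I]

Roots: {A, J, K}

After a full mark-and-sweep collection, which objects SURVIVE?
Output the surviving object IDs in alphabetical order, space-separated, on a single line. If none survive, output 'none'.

Answer: A B C E H I J K L

Derivation:
Roots: A J K
Mark A: refs=null null J, marked=A
Mark J: refs=E null, marked=A J
Mark K: refs=H, marked=A J K
Mark E: refs=E null C, marked=A E J K
Mark H: refs=C I, marked=A E H J K
Mark C: refs=L, marked=A C E H J K
Mark I: refs=B, marked=A C E H I J K
Mark L: refs=I, marked=A C E H I J K L
Mark B: refs=null H null, marked=A B C E H I J K L
Unmarked (collected): D F G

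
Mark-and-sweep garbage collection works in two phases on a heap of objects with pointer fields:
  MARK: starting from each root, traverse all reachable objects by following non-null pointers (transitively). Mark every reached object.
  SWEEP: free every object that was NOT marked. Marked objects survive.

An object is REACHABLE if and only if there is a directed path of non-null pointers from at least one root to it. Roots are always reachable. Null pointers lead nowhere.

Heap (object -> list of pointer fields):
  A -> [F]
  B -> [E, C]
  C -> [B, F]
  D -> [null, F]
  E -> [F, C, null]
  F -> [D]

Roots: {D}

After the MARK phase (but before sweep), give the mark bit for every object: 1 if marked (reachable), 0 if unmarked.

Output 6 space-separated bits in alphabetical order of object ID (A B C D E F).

Roots: D
Mark D: refs=null F, marked=D
Mark F: refs=D, marked=D F
Unmarked (collected): A B C E

Answer: 0 0 0 1 0 1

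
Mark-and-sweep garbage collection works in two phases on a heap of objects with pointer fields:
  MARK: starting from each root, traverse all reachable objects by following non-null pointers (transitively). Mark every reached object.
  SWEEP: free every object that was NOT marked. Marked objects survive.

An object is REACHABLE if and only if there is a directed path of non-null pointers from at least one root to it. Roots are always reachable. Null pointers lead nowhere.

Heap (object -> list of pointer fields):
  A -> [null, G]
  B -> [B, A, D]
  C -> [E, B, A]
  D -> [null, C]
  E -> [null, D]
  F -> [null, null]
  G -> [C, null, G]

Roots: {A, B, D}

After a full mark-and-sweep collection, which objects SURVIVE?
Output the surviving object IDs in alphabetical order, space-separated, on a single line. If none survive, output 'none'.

Answer: A B C D E G

Derivation:
Roots: A B D
Mark A: refs=null G, marked=A
Mark B: refs=B A D, marked=A B
Mark D: refs=null C, marked=A B D
Mark G: refs=C null G, marked=A B D G
Mark C: refs=E B A, marked=A B C D G
Mark E: refs=null D, marked=A B C D E G
Unmarked (collected): F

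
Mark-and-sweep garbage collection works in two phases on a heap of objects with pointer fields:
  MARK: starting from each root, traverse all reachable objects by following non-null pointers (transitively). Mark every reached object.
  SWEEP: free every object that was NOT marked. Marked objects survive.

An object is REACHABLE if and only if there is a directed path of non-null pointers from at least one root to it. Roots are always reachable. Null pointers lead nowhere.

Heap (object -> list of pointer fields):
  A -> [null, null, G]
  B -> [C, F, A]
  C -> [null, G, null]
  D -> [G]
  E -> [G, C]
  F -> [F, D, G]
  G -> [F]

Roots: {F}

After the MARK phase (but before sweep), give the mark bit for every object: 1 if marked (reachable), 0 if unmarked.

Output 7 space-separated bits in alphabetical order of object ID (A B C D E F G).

Answer: 0 0 0 1 0 1 1

Derivation:
Roots: F
Mark F: refs=F D G, marked=F
Mark D: refs=G, marked=D F
Mark G: refs=F, marked=D F G
Unmarked (collected): A B C E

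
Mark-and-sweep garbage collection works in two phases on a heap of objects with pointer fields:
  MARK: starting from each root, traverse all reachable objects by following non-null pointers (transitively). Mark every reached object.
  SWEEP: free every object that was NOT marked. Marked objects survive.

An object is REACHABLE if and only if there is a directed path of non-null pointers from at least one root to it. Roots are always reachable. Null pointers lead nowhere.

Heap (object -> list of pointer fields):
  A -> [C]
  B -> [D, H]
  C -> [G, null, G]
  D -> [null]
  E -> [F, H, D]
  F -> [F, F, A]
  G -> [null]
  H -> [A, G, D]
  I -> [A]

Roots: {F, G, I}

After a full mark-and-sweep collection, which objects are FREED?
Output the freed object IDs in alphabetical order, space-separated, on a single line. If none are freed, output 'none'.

Roots: F G I
Mark F: refs=F F A, marked=F
Mark G: refs=null, marked=F G
Mark I: refs=A, marked=F G I
Mark A: refs=C, marked=A F G I
Mark C: refs=G null G, marked=A C F G I
Unmarked (collected): B D E H

Answer: B D E H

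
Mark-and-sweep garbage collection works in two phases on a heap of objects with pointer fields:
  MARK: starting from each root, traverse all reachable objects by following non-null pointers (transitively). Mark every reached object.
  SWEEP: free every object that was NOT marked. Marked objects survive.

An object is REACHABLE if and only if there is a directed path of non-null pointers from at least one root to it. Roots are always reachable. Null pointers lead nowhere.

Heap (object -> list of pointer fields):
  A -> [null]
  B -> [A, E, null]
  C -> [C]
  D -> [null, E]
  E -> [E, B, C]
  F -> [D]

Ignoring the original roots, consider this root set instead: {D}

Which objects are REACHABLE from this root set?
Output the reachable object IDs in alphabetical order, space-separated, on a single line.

Answer: A B C D E

Derivation:
Roots: D
Mark D: refs=null E, marked=D
Mark E: refs=E B C, marked=D E
Mark B: refs=A E null, marked=B D E
Mark C: refs=C, marked=B C D E
Mark A: refs=null, marked=A B C D E
Unmarked (collected): F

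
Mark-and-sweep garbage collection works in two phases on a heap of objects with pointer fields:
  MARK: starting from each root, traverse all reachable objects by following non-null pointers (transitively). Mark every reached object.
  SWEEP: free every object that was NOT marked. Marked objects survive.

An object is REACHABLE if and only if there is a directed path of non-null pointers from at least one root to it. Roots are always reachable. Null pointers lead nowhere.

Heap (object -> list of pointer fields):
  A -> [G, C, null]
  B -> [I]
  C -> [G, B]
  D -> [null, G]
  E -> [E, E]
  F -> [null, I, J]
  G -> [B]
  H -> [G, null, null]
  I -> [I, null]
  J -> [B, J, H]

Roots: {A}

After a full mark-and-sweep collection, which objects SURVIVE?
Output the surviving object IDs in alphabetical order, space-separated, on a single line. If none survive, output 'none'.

Roots: A
Mark A: refs=G C null, marked=A
Mark G: refs=B, marked=A G
Mark C: refs=G B, marked=A C G
Mark B: refs=I, marked=A B C G
Mark I: refs=I null, marked=A B C G I
Unmarked (collected): D E F H J

Answer: A B C G I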